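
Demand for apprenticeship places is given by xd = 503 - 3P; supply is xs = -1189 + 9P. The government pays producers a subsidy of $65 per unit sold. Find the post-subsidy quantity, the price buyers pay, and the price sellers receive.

x' = 226.25; buyers pay $92.25; sellers receive $157.25

Pre-subsidy: 503 - 3P = -1189 + 9P gives P* = 141, x* = 80.
With the subsidy, sellers receive Ps = Pb + 65 for each unit, where Pb is the price buyers pay.
Supply in terms of Pb becomes xs = -1189 + 9(Pb + 65) = -604 + 9Pb. Setting this equal to demand: 503 - 3Pb = -604 + 9Pb, so Pb = 92.25.
Sellers receive Ps = 92.25 + 65 = 157.25; x' = 503 − 3·92.25 = 226.25.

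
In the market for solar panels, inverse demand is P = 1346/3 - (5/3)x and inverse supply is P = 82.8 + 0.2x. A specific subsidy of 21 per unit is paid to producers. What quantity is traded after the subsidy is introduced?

Pre-subsidy: 1346/3 - (5/3)x = 82.8 + 0.2x gives x* = 196 and P* = 122.
With the subsidy, sellers receive Ps = Pb + 21 for each unit, where Pb is the price buyers pay.
On the curves, Pb = 1346/3 - (5/3)x and Ps = 82.8 + 0.2x; the wedge Ps − Pb = 21 gives 82.8 + 0.2x − (1346/3 - (5/3)x) = 21, so x' = 207.25.
Then Pb = 1346/3 − (5/3)·207.25 = 103.25 and Ps = 82.8 + 0.2·207.25 = 124.25.

x' = 207.25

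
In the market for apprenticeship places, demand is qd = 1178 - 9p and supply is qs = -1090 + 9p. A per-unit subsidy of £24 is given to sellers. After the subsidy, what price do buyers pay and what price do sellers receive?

Buyers pay £114; sellers receive £138

Pre-subsidy: 1178 - 9p = -1090 + 9p gives p* = 126, q* = 44.
With the subsidy, sellers receive ps = pb + 24 for each unit, where pb is the price buyers pay.
Supply in terms of pb becomes qs = -1090 + 9(pb + 24) = -874 + 9pb. Setting this equal to demand: 1178 - 9pb = -874 + 9pb, so pb = 114.
Sellers receive ps = 114 + 24 = 138; q' = 1178 − 9·114 = 152.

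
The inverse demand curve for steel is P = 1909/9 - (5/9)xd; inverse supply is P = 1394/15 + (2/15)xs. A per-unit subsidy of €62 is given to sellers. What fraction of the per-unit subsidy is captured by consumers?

Pre-subsidy: 1909/9 - (5/9)x = 1394/15 + (2/15)x gives x* = 173 and P* = 116.
With the subsidy, sellers receive Ps = Pb + 62 for each unit, where Pb is the price buyers pay.
On the curves, Pb = 1909/9 - (5/9)x and Ps = 1394/15 + (2/15)x; the wedge Ps − Pb = 62 gives 1394/15 + (2/15)x − (1909/9 - (5/9)x) = 62, so x' = 263.
Then Pb = 1909/9 − (5/9)·263 = 66 and Ps = 1394/15 + (2/15)·263 = 128.
Buyers' price falls by P* − Pb = 116 − 66 = 50; sellers' price rises by Ps − P* = 128 − 116 = 12.
So consumers capture 50/62 = 25/31 of each unit of subsidy.

Consumer share = 25/31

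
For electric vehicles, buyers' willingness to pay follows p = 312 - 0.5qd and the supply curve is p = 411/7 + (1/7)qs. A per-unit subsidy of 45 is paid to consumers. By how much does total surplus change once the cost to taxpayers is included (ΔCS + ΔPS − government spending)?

Net change in total surplus = -1575

Pre-subsidy: 312 - 0.5q = 411/7 + (1/7)q gives q* = 394 and p* = 115.
With the rebate, buyers effectively pay pb = ps − 45, where ps is the price sellers receive.
On the curves, pb = 312 - 0.5q and ps = 411/7 + (1/7)q; the wedge ps − pb = 45 gives 411/7 + (1/7)q − (312 - 0.5q) = 45, so q' = 464.
Then pb = 312 − 0.5·464 = 80 and ps = 411/7 + (1/7)·464 = 125.
ΔCS = ½(394 + 464)(115 − 80) = 15015; ΔPS = ½(394 + 464)(125 − 115) = 4290.
Government spending = 45 × 464 = 20880.
Net change = 15015 + 4290 − 20880 = -1575. The loss equals the DWL triangle ½·45·70.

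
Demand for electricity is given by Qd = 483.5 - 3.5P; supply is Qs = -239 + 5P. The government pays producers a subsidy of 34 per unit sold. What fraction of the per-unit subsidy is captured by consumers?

Pre-subsidy: 483.5 - 3.5P = -239 + 5P gives P* = 85, Q* = 186.
With the subsidy, sellers receive Ps = Pb + 34 for each unit, where Pb is the price buyers pay.
Supply in terms of Pb becomes Qs = -239 + 5(Pb + 34) = -69 + 5Pb. Setting this equal to demand: 483.5 - 3.5Pb = -69 + 5Pb, so Pb = 65.
Sellers receive Ps = 65 + 34 = 99; Q' = 483.5 − 3.5·65 = 256.
Buyers' price falls by P* − Pb = 85 − 65 = 20; sellers' price rises by Ps − P* = 99 − 85 = 14.
So consumers capture 20/34 = 10/17 of each unit of subsidy.

Consumer share = 10/17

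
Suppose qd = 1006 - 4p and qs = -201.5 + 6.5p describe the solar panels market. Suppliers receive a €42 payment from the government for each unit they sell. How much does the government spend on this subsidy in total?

Pre-subsidy: 1006 - 4p = -201.5 + 6.5p gives p* = 115, q* = 546.
With the subsidy, sellers receive ps = pb + 42 for each unit, where pb is the price buyers pay.
Supply in terms of pb becomes qs = -201.5 + 6.5(pb + 42) = 71.5 + 6.5pb. Setting this equal to demand: 1006 - 4pb = 71.5 + 6.5pb, so pb = 89.
Sellers receive ps = 89 + 42 = 131; q' = 1006 − 4·89 = 650.
Government outlay = subsidy × quantity = 42 × 650 = 27300.

Government cost = €27300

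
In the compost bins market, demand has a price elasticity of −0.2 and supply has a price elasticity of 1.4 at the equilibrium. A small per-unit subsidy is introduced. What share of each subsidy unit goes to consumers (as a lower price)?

For a small subsidy around the equilibrium, the benefit split depends on the relative slopes, which at a point are proportional to the elasticities.
Buyer share = εs/(εs + |εd|) = 1.4/(1.4 + 0.2) = 0.875; seller share = |εd|/(εs + |εd|) = 0.125.

Consumer share = 0.875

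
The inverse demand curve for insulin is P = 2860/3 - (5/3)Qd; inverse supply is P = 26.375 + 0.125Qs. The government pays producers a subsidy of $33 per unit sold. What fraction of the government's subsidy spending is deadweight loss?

DWL / government spending = 396/23039

Pre-subsidy: 2860/3 - (5/3)Q = 26.375 + 0.125Q gives Q* = 22247/43 and P* = 3915/43.
With the subsidy, sellers receive Ps = Pb + 33 for each unit, where Pb is the price buyers pay.
On the curves, Pb = 2860/3 - (5/3)Q and Ps = 26.375 + 0.125Q; the wedge Ps − Pb = 33 gives 26.375 + 0.125Q − (2860/3 - (5/3)Q) = 33, so Q' = 23039/43.
Then Pb = 2860/3 − (5/3)·(23039/43) = 2595/43 and Ps = 26.375 + 0.125·(23039/43) = 4014/43.
ΔCS = ½(22247/43 + 23039/43)(3915/43 − 2595/43) = 29888760/1849; ΔPS = ½(22247/43 + 23039/43)(4014/43 − 3915/43) = 2241657/1849.
Government spending = 33 × 23039/43 = 760287/43.
DWL = ½ × 33 × (23039/43 − 22247/43) = 13068/43; fraction = (13068/43) / (760287/43) = 396/23039.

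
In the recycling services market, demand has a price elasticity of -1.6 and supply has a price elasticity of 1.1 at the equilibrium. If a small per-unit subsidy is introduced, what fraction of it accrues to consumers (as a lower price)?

For a small subsidy around the equilibrium, the benefit split depends on the relative slopes, which at a point are proportional to the elasticities.
Buyer share = εs/(εs + |εd|) = 1.1/(1.1 + 1.6) = 11/27; seller share = |εd|/(εs + |εd|) = 16/27.

Consumer share = 11/27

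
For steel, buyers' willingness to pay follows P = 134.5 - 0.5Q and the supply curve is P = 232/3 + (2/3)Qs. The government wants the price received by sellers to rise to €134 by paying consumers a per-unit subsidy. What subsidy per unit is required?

At a seller price of 134, quantity supplied is -116 + 1.5·134 = 85.
Buyers absorb 85 only when they pay Pb = 134.5 − 0.5·85 = 92.
s = Ps − Pb = 134 − 92 = 42.

Required subsidy s = €42 per unit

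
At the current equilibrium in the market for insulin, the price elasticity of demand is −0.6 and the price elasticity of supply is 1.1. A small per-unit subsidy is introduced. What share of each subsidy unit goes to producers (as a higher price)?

For a small subsidy around the equilibrium, the benefit split depends on the relative slopes, which at a point are proportional to the elasticities.
Buyer share = εs/(εs + |εd|) = 1.1/(1.1 + 0.6) = 11/17; seller share = |εd|/(εs + |εd|) = 6/17.
So producers capture 6/17 of the subsidy.

Producer share = 6/17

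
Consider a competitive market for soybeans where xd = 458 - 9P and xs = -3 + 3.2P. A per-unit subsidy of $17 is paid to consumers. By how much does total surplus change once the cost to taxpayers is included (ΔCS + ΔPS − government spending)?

Net change in total surplus = -20808/61

Pre-subsidy: 458 - 9P = -3 + 3.2P gives P* = 2305/61, x* = 7193/61.
With the rebate, buyers effectively pay Pb = Ps − 17, where Ps is the price sellers receive.
Demand in terms of Ps becomes xd = 458 − 9(Ps − 17) = 611 - 9Ps. Setting this equal to supply: 611 - 9Ps = -3 + 3.2Ps, so Ps = 3070/61.
Buyers pay Pb = 3070/61 − 17 = 2033/61; x' = -3 + 3.2·(3070/61) = 9641/61.
ΔCS = ½(7193/61 + 9641/61)(2305/61 − 2033/61) = 2289424/3721; ΔPS = ½(7193/61 + 9641/61)(3070/61 − 2305/61) = 6439005/3721.
Government spending = 17 × 9641/61 = 163897/61.
Net change = 2289424/3721 + 6439005/3721 − 163897/61 = -20808/61. The loss equals the DWL triangle ½·17·2448/61.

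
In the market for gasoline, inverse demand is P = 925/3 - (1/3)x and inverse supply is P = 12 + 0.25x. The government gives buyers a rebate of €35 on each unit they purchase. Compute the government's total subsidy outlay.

Government cost = €19880

Pre-subsidy: 925/3 - (1/3)x = 12 + 0.25x gives x* = 508 and P* = 139.
With the rebate, buyers effectively pay Pb = Ps − 35, where Ps is the price sellers receive.
On the curves, Pb = 925/3 - (1/3)x and Ps = 12 + 0.25x; the wedge Ps − Pb = 35 gives 12 + 0.25x − (925/3 - (1/3)x) = 35, so x' = 568.
Then Pb = 925/3 − (1/3)·568 = 119 and Ps = 12 + 0.25·568 = 154.
Government outlay = subsidy × quantity = 35 × 568 = 19880.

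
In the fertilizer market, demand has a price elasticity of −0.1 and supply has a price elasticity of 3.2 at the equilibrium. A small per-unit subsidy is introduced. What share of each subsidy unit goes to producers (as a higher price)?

Producer share = 1/33

For a small subsidy around the equilibrium, the benefit split depends on the relative slopes, which at a point are proportional to the elasticities.
Buyer share = εs/(εs + |εd|) = 3.2/(3.2 + 0.1) = 32/33; seller share = |εd|/(εs + |εd|) = 1/33.
So producers capture 1/33 of the subsidy.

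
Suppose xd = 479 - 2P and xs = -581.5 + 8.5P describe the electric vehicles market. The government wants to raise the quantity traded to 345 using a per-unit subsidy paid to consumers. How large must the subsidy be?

At x = 345, invert demand for the buyer price: Pb = (479 − 345)/2 = 67; invert supply for the seller price: Ps = (345 − (-581.5))/8.5 = 109.
The subsidy must fill the gap: s = Ps − Pb = 109 − 67 = 42.

Required subsidy s = 42 per unit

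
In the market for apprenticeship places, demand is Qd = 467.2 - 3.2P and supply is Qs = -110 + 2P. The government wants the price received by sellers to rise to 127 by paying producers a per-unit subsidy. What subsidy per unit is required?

At a seller price of 127, quantity supplied is -110 + 2·127 = 144.
Buyers absorb 144 only when they pay Pb with 467.2 − 3.2·Pb = 144, i.e. Pb = 101.
s = Ps − Pb = 127 − 101 = 26.

Required subsidy s = 26 per unit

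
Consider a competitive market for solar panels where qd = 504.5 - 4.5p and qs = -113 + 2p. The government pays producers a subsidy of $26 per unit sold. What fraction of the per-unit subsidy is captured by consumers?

Pre-subsidy: 504.5 - 4.5p = -113 + 2p gives p* = 95, q* = 77.
With the subsidy, sellers receive ps = pb + 26 for each unit, where pb is the price buyers pay.
Supply in terms of pb becomes qs = -113 + 2(pb + 26) = -61 + 2pb. Setting this equal to demand: 504.5 - 4.5pb = -61 + 2pb, so pb = 87.
Sellers receive ps = 87 + 26 = 113; q' = 504.5 − 4.5·87 = 113.
Buyers' price falls by p* − pb = 95 − 87 = 8; sellers' price rises by ps − p* = 113 − 95 = 18.
So consumers capture 8/26 = 4/13 of each unit of subsidy.

Consumer share = 4/13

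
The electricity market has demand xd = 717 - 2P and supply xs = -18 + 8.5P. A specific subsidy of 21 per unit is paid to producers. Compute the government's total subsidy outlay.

Government cost = 12831

Pre-subsidy: 717 - 2P = -18 + 8.5P gives P* = 70, x* = 577.
With the subsidy, sellers receive Ps = Pb + 21 for each unit, where Pb is the price buyers pay.
Supply in terms of Pb becomes xs = -18 + 8.5(Pb + 21) = 160.5 + 8.5Pb. Setting this equal to demand: 717 - 2Pb = 160.5 + 8.5Pb, so Pb = 53.
Sellers receive Ps = 53 + 21 = 74; x' = 717 − 2·53 = 611.
Government outlay = subsidy × quantity = 21 × 611 = 12831.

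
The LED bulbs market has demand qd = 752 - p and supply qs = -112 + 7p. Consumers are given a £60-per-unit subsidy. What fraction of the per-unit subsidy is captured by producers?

Producer share = 0.125

Pre-subsidy: 752 - p = -112 + 7p gives p* = 108, q* = 644.
With the rebate, buyers effectively pay pb = ps − 60, where ps is the price sellers receive.
Demand in terms of ps becomes qd = 752 − 1(ps − 60) = 812 - ps. Setting this equal to supply: 812 - ps = -112 + 7ps, so ps = 115.5.
Buyers pay pb = 115.5 − 60 = 55.5; q' = -112 + 7·115.5 = 696.5.
Buyers' price falls by p* − pb = 108 − 55.5 = 52.5; sellers' price rises by ps − p* = 115.5 − 108 = 7.5.
So producers capture 7.5/60 = 0.125 of each unit of subsidy.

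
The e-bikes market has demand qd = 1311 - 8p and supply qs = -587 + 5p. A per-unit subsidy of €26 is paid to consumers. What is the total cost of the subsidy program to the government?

Pre-subsidy: 1311 - 8p = -587 + 5p gives p* = 146, q* = 143.
With the rebate, buyers effectively pay pb = ps − 26, where ps is the price sellers receive.
Demand in terms of ps becomes qd = 1311 − 8(ps − 26) = 1519 - 8ps. Setting this equal to supply: 1519 - 8ps = -587 + 5ps, so ps = 162.
Buyers pay pb = 162 − 26 = 136; q' = -587 + 5·162 = 223.
Government outlay = subsidy × quantity = 26 × 223 = 5798.

Government cost = €5798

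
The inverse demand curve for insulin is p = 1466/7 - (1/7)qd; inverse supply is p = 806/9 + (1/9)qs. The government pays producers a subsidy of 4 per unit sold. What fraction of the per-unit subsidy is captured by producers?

Producer share = 0.4375

Pre-subsidy: 1466/7 - (1/7)q = 806/9 + (1/9)q gives q* = 472 and p* = 142.
With the subsidy, sellers receive ps = pb + 4 for each unit, where pb is the price buyers pay.
On the curves, pb = 1466/7 - (1/7)q and ps = 806/9 + (1/9)q; the wedge ps − pb = 4 gives 806/9 + (1/9)q − (1466/7 - (1/7)q) = 4, so q' = 487.75.
Then pb = 1466/7 − (1/7)·487.75 = 139.75 and ps = 806/9 + (1/9)·487.75 = 143.75.
Buyers' price falls by p* − pb = 142 − 139.75 = 2.25; sellers' price rises by ps − p* = 143.75 − 142 = 1.75.
So producers capture 1.75/4 = 0.4375 of each unit of subsidy.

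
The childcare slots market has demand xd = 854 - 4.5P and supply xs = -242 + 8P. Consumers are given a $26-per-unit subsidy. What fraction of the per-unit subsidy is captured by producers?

Producer share = 0.36

Pre-subsidy: 854 - 4.5P = -242 + 8P gives P* = 87.68, x* = 459.44.
With the rebate, buyers effectively pay Pb = Ps − 26, where Ps is the price sellers receive.
Demand in terms of Ps becomes xd = 854 − 4.5(Ps − 26) = 971 - 4.5Ps. Setting this equal to supply: 971 - 4.5Ps = -242 + 8Ps, so Ps = 97.04.
Buyers pay Pb = 97.04 − 26 = 71.04; x' = -242 + 8·97.04 = 534.32.
Buyers' price falls by P* − Pb = 87.68 − 71.04 = 16.64; sellers' price rises by Ps − P* = 97.04 − 87.68 = 9.36.
So producers capture 9.36/26 = 0.36 of each unit of subsidy.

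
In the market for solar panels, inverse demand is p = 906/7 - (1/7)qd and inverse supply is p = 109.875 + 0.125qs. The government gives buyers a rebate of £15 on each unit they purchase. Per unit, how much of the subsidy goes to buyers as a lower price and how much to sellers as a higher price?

Buyers gain £8 per unit; sellers gain £7 per unit

Pre-subsidy: 906/7 - (1/7)q = 109.875 + 0.125q gives q* = 73 and p* = 119.
With the rebate, buyers effectively pay pb = ps − 15, where ps is the price sellers receive.
On the curves, pb = 906/7 - (1/7)q and ps = 109.875 + 0.125q; the wedge ps − pb = 15 gives 109.875 + 0.125q − (906/7 - (1/7)q) = 15, so q' = 129.
Then pb = 906/7 − (1/7)·129 = 111 and ps = 109.875 + 0.125·129 = 126.
Buyers' price falls by p* − pb = 119 − 111 = 8; sellers' price rises by ps − p* = 126 − 119 = 7.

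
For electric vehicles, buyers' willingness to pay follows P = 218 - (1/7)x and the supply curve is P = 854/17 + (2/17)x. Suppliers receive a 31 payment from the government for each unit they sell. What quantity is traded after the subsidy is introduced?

x' = 763

Pre-subsidy: 218 - (1/7)x = 854/17 + (2/17)x gives x* = 644 and P* = 126.
With the subsidy, sellers receive Ps = Pb + 31 for each unit, where Pb is the price buyers pay.
On the curves, Pb = 218 - (1/7)x and Ps = 854/17 + (2/17)x; the wedge Ps − Pb = 31 gives 854/17 + (2/17)x − (218 - (1/7)x) = 31, so x' = 763.
Then Pb = 218 − (1/7)·763 = 109 and Ps = 854/17 + (2/17)·763 = 140.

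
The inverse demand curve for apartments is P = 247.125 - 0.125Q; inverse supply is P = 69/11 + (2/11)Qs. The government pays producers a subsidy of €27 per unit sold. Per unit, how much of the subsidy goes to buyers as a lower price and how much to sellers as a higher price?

Buyers gain €11 per unit; sellers gain €16 per unit

Pre-subsidy: 247.125 - 0.125Q = 69/11 + (2/11)Q gives Q* = 785 and P* = 149.
With the subsidy, sellers receive Ps = Pb + 27 for each unit, where Pb is the price buyers pay.
On the curves, Pb = 247.125 - 0.125Q and Ps = 69/11 + (2/11)Q; the wedge Ps − Pb = 27 gives 69/11 + (2/11)Q − (247.125 - 0.125Q) = 27, so Q' = 873.
Then Pb = 247.125 − 0.125·873 = 138 and Ps = 69/11 + (2/11)·873 = 165.
Buyers' price falls by P* − Pb = 149 − 138 = 11; sellers' price rises by Ps − P* = 165 − 149 = 16.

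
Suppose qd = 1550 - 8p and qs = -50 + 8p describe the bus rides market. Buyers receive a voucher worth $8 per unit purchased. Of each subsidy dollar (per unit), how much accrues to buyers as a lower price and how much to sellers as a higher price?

Buyers gain $4 per unit; sellers gain $4 per unit

Pre-subsidy: 1550 - 8p = -50 + 8p gives p* = 100, q* = 750.
With the rebate, buyers effectively pay pb = ps − 8, where ps is the price sellers receive.
Demand in terms of ps becomes qd = 1550 − 8(ps − 8) = 1614 - 8ps. Setting this equal to supply: 1614 - 8ps = -50 + 8ps, so ps = 104.
Buyers pay pb = 104 − 8 = 96; q' = -50 + 8·104 = 782.
Buyers' price falls by p* − pb = 100 − 96 = 4; sellers' price rises by ps − p* = 104 − 100 = 4.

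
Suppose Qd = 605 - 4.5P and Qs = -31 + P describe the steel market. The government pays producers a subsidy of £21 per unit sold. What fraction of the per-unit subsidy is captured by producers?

Producer share = 9/11

Pre-subsidy: 605 - 4.5P = -31 + P gives P* = 1272/11, Q* = 931/11.
With the subsidy, sellers receive Ps = Pb + 21 for each unit, where Pb is the price buyers pay.
Supply in terms of Pb becomes Qs = -31 + 1(Pb + 21) = -10 + Pb. Setting this equal to demand: 605 - 4.5Pb = -10 + Pb, so Pb = 1230/11.
Sellers receive Ps = 1230/11 + 21 = 1461/11; Q' = 605 − 4.5·(1230/11) = 1120/11.
Buyers' price falls by P* − Pb = 1272/11 − 1230/11 = 42/11; sellers' price rises by Ps − P* = 1461/11 − 1272/11 = 189/11.
So producers capture (189/11)/21 = 9/11 of each unit of subsidy.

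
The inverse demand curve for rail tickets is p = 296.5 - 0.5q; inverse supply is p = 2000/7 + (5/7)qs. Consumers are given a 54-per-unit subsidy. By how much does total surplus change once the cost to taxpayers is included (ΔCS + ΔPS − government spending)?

Pre-subsidy: 296.5 - 0.5q = 2000/7 + (5/7)q gives q* = 151/17 and p* = 4965/17.
With the rebate, buyers effectively pay pb = ps − 54, where ps is the price sellers receive.
On the curves, pb = 296.5 - 0.5q and ps = 2000/7 + (5/7)q; the wedge ps − pb = 54 gives 2000/7 + (5/7)q − (296.5 - 0.5q) = 54, so q' = 907/17.
Then pb = 296.5 − 0.5·(907/17) = 4587/17 and ps = 2000/7 + (5/7)·(907/17) = 5505/17.
ΔCS = ½(151/17 + 907/17)(4965/17 − 4587/17) = 199962/289; ΔPS = ½(151/17 + 907/17)(5505/17 − 4965/17) = 285660/289.
Government spending = 54 × 907/17 = 48978/17.
Net change = 199962/289 + 285660/289 − 48978/17 = -20412/17. The loss equals the DWL triangle ½·54·756/17.

Net change in total surplus = -20412/17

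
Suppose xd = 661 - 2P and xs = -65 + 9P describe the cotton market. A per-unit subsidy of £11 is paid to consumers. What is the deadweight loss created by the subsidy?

Deadweight loss = £99

Pre-subsidy: 661 - 2P = -65 + 9P gives P* = 66, x* = 529.
With the rebate, buyers effectively pay Pb = Ps − 11, where Ps is the price sellers receive.
Demand in terms of Ps becomes xd = 661 − 2(Ps − 11) = 683 - 2Ps. Setting this equal to supply: 683 - 2Ps = -65 + 9Ps, so Ps = 68.
Buyers pay Pb = 68 − 11 = 57; x' = -65 + 9·68 = 547.
The subsidy expands output by 547 − 529 = 18 past the efficient level; on those units the gap between marginal cost and willingness to pay runs from 0 up to 11.
DWL = ½ × 11 × 18 = 99.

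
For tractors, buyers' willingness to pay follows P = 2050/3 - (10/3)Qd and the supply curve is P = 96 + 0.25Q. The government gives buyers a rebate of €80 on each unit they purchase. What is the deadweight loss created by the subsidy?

Pre-subsidy: 2050/3 - (10/3)Q = 96 + 0.25Q gives Q* = 7048/43 and P* = 5890/43.
With the rebate, buyers effectively pay Pb = Ps − 80, where Ps is the price sellers receive.
On the curves, Pb = 2050/3 - (10/3)Q and Ps = 96 + 0.25Q; the wedge Ps − Pb = 80 gives 96 + 0.25Q − (2050/3 - (10/3)Q) = 80, so Q' = 8008/43.
Then Pb = 2050/3 − (10/3)·(8008/43) = 2690/43 and Ps = 96 + 0.25·(8008/43) = 6130/43.
The subsidy expands output by 8008/43 − 7048/43 = 960/43 past the efficient level; on those units the gap between marginal cost and willingness to pay runs from 0 up to 80.
DWL = ½ × 80 × 960/43 = 38400/43.

Deadweight loss = 38400/43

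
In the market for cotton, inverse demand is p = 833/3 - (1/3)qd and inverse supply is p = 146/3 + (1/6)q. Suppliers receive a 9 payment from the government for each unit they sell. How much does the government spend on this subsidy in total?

Government cost = 4284

Pre-subsidy: 833/3 - (1/3)q = 146/3 + (1/6)q gives q* = 458 and p* = 125.
With the subsidy, sellers receive ps = pb + 9 for each unit, where pb is the price buyers pay.
On the curves, pb = 833/3 - (1/3)q and ps = 146/3 + (1/6)q; the wedge ps − pb = 9 gives 146/3 + (1/6)q − (833/3 - (1/3)q) = 9, so q' = 476.
Then pb = 833/3 − (1/3)·476 = 119 and ps = 146/3 + (1/6)·476 = 128.
Government outlay = subsidy × quantity = 9 × 476 = 4284.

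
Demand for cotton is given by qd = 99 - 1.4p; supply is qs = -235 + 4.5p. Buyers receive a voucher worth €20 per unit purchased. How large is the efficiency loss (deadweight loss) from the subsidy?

Pre-subsidy: 99 - 1.4p = -235 + 4.5p gives p* = 3340/59, q* = 1165/59.
With the rebate, buyers effectively pay pb = ps − 20, where ps is the price sellers receive.
Demand in terms of ps becomes qd = 99 − 1.4(ps − 20) = 127 - 1.4ps. Setting this equal to supply: 127 - 1.4ps = -235 + 4.5ps, so ps = 3620/59.
Buyers pay pb = 3620/59 − 20 = 2440/59; q' = -235 + 4.5·(3620/59) = 2425/59.
The subsidy expands output by 2425/59 − 1165/59 = 1260/59 past the efficient level; on those units the gap between marginal cost and willingness to pay runs from 0 up to 20.
DWL = ½ × 20 × 1260/59 = 12600/59.

Deadweight loss = 12600/59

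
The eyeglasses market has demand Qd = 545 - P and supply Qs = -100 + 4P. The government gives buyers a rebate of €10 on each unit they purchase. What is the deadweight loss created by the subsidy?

Pre-subsidy: 545 - P = -100 + 4P gives P* = 129, Q* = 416.
With the rebate, buyers effectively pay Pb = Ps − 10, where Ps is the price sellers receive.
Demand in terms of Ps becomes Qd = 545 − 1(Ps − 10) = 555 - Ps. Setting this equal to supply: 555 - Ps = -100 + 4Ps, so Ps = 131.
Buyers pay Pb = 131 − 10 = 121; Q' = -100 + 4·131 = 424.
The subsidy expands output by 424 − 416 = 8 past the efficient level; on those units the gap between marginal cost and willingness to pay runs from 0 up to 10.
DWL = ½ × 10 × 8 = 40.

Deadweight loss = €40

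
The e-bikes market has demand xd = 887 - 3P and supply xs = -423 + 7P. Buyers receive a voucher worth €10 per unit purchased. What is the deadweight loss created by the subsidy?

Pre-subsidy: 887 - 3P = -423 + 7P gives P* = 131, x* = 494.
With the rebate, buyers effectively pay Pb = Ps − 10, where Ps is the price sellers receive.
Demand in terms of Ps becomes xd = 887 − 3(Ps − 10) = 917 - 3Ps. Setting this equal to supply: 917 - 3Ps = -423 + 7Ps, so Ps = 134.
Buyers pay Pb = 134 − 10 = 124; x' = -423 + 7·134 = 515.
The subsidy expands output by 515 − 494 = 21 past the efficient level; on those units the gap between marginal cost and willingness to pay runs from 0 up to 10.
DWL = ½ × 10 × 21 = 105.

Deadweight loss = €105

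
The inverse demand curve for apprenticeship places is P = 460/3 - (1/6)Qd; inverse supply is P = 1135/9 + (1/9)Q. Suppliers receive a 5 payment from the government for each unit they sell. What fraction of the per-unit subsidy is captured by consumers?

Consumer share = 0.6

Pre-subsidy: 460/3 - (1/6)Q = 1135/9 + (1/9)Q gives Q* = 98 and P* = 137.
With the subsidy, sellers receive Ps = Pb + 5 for each unit, where Pb is the price buyers pay.
On the curves, Pb = 460/3 - (1/6)Q and Ps = 1135/9 + (1/9)Q; the wedge Ps − Pb = 5 gives 1135/9 + (1/9)Q − (460/3 - (1/6)Q) = 5, so Q' = 116.
Then Pb = 460/3 − (1/6)·116 = 134 and Ps = 1135/9 + (1/9)·116 = 139.
Buyers' price falls by P* − Pb = 137 − 134 = 3; sellers' price rises by Ps − P* = 139 − 137 = 2.
So consumers capture 3/5 = 0.6 of each unit of subsidy.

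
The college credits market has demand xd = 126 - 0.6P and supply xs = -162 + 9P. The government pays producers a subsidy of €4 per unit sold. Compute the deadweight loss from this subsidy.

Pre-subsidy: 126 - 0.6P = -162 + 9P gives P* = 30, x* = 108.
With the subsidy, sellers receive Ps = Pb + 4 for each unit, where Pb is the price buyers pay.
Supply in terms of Pb becomes xs = -162 + 9(Pb + 4) = -126 + 9Pb. Setting this equal to demand: 126 - 0.6Pb = -126 + 9Pb, so Pb = 26.25.
Sellers receive Ps = 26.25 + 4 = 30.25; x' = 126 − 0.6·26.25 = 110.25.
The subsidy expands output by 110.25 − 108 = 2.25 past the efficient level; on those units the gap between marginal cost and willingness to pay runs from 0 up to 4.
DWL = ½ × 4 × 2.25 = 4.5.

Deadweight loss = €4.5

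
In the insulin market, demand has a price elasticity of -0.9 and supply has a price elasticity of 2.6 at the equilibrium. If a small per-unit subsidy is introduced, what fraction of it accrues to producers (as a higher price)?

For a small subsidy around the equilibrium, the benefit split depends on the relative slopes, which at a point are proportional to the elasticities.
Buyer share = εs/(εs + |εd|) = 2.6/(2.6 + 0.9) = 26/35; seller share = |εd|/(εs + |εd|) = 9/35.
So producers capture 9/35 of the subsidy.

Producer share = 9/35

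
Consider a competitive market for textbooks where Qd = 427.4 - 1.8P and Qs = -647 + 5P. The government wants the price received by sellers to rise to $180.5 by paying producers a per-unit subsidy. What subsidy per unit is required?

At a seller price of 180.5, quantity supplied is -647 + 5·180.5 = 255.5.
Buyers absorb 255.5 only when they pay Pb with 427.4 − 1.8·Pb = 255.5, i.e. Pb = 95.5.
s = Ps − Pb = 180.5 − 95.5 = 85.

Required subsidy s = $85 per unit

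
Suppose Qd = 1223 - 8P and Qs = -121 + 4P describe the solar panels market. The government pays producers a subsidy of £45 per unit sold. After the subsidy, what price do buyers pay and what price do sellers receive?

Pre-subsidy: 1223 - 8P = -121 + 4P gives P* = 112, Q* = 327.
With the subsidy, sellers receive Ps = Pb + 45 for each unit, where Pb is the price buyers pay.
Supply in terms of Pb becomes Qs = -121 + 4(Pb + 45) = 59 + 4Pb. Setting this equal to demand: 1223 - 8Pb = 59 + 4Pb, so Pb = 97.
Sellers receive Ps = 97 + 45 = 142; Q' = 1223 − 8·97 = 447.

Buyers pay £97; sellers receive £142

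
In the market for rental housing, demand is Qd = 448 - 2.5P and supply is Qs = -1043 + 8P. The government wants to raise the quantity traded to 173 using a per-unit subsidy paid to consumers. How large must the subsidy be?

Required subsidy s = 42 per unit

At Q = 173, invert demand for the buyer price: Pb = (448 − 173)/2.5 = 110; invert supply for the seller price: Ps = (173 − (-1043))/8 = 152.
The subsidy must fill the gap: s = Ps − Pb = 152 − 110 = 42.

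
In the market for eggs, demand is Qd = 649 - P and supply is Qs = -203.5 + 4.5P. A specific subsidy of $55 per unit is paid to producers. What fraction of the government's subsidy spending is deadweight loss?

DWL / government spending = 45/1078

Pre-subsidy: 649 - P = -203.5 + 4.5P gives P* = 155, Q* = 494.
With the subsidy, sellers receive Ps = Pb + 55 for each unit, where Pb is the price buyers pay.
Supply in terms of Pb becomes Qs = -203.5 + 4.5(Pb + 55) = 44 + 4.5Pb. Setting this equal to demand: 649 - Pb = 44 + 4.5Pb, so Pb = 110.
Sellers receive Ps = 110 + 55 = 165; Q' = 649 − 1·110 = 539.
ΔCS = ½(494 + 539)(155 − 110) = 23242.5; ΔPS = ½(494 + 539)(165 − 155) = 5165.
Government spending = 55 × 539 = 29645.
DWL = ½ × 55 × (539 − 494) = 1237.5; fraction = 1237.5 / 29645 = 45/1078.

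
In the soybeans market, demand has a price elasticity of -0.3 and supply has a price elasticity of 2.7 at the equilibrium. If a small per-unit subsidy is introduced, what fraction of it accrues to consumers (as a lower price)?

Consumer share = 0.9

For a small subsidy around the equilibrium, the benefit split depends on the relative slopes, which at a point are proportional to the elasticities.
Buyer share = εs/(εs + |εd|) = 2.7/(2.7 + 0.3) = 0.9; seller share = |εd|/(εs + |εd|) = 0.1.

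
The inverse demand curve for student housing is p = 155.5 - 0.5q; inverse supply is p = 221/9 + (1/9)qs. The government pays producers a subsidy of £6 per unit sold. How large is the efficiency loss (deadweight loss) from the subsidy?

Pre-subsidy: 155.5 - 0.5q = 221/9 + (1/9)q gives q* = 2357/11 and p* = 532/11.
With the subsidy, sellers receive ps = pb + 6 for each unit, where pb is the price buyers pay.
On the curves, pb = 155.5 - 0.5q and ps = 221/9 + (1/9)q; the wedge ps − pb = 6 gives 221/9 + (1/9)q − (155.5 - 0.5q) = 6, so q' = 2465/11.
Then pb = 155.5 − 0.5·(2465/11) = 478/11 and ps = 221/9 + (1/9)·(2465/11) = 544/11.
The subsidy expands output by 2465/11 − 2357/11 = 108/11 past the efficient level; on those units the gap between marginal cost and willingness to pay runs from 0 up to 6.
DWL = ½ × 6 × 108/11 = 324/11.

Deadweight loss = 324/11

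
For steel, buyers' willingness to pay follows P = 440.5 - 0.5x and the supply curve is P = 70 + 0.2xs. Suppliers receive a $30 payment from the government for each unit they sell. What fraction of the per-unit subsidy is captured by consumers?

Pre-subsidy: 440.5 - 0.5x = 70 + 0.2x gives x* = 3705/7 and P* = 1231/7.
With the subsidy, sellers receive Ps = Pb + 30 for each unit, where Pb is the price buyers pay.
On the curves, Pb = 440.5 - 0.5x and Ps = 70 + 0.2x; the wedge Ps − Pb = 30 gives 70 + 0.2x − (440.5 - 0.5x) = 30, so x' = 4005/7.
Then Pb = 440.5 − 0.5·(4005/7) = 1081/7 and Ps = 70 + 0.2·(4005/7) = 1291/7.
Buyers' price falls by P* − Pb = 1231/7 − 1081/7 = 150/7; sellers' price rises by Ps − P* = 1291/7 − 1231/7 = 60/7.
So consumers capture (150/7)/30 = 5/7 of each unit of subsidy.

Consumer share = 5/7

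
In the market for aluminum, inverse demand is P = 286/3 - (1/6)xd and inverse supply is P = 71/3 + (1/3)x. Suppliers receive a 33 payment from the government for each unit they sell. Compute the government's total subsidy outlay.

Government cost = 6908

Pre-subsidy: 286/3 - (1/6)x = 71/3 + (1/3)x gives x* = 430/3 and P* = 643/9.
With the subsidy, sellers receive Ps = Pb + 33 for each unit, where Pb is the price buyers pay.
On the curves, Pb = 286/3 - (1/6)x and Ps = 71/3 + (1/3)x; the wedge Ps − Pb = 33 gives 71/3 + (1/3)x − (286/3 - (1/6)x) = 33, so x' = 628/3.
Then Pb = 286/3 − (1/6)·(628/3) = 544/9 and Ps = 71/3 + (1/3)·(628/3) = 841/9.
Government outlay = subsidy × quantity = 33 × 628/3 = 6908.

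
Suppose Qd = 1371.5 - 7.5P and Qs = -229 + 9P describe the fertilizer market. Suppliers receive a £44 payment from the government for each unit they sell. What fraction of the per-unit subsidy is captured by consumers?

Pre-subsidy: 1371.5 - 7.5P = -229 + 9P gives P* = 97, Q* = 644.
With the subsidy, sellers receive Ps = Pb + 44 for each unit, where Pb is the price buyers pay.
Supply in terms of Pb becomes Qs = -229 + 9(Pb + 44) = 167 + 9Pb. Setting this equal to demand: 1371.5 - 7.5Pb = 167 + 9Pb, so Pb = 73.
Sellers receive Ps = 73 + 44 = 117; Q' = 1371.5 − 7.5·73 = 824.
Buyers' price falls by P* − Pb = 97 − 73 = 24; sellers' price rises by Ps − P* = 117 − 97 = 20.
So consumers capture 24/44 = 6/11 of each unit of subsidy.

Consumer share = 6/11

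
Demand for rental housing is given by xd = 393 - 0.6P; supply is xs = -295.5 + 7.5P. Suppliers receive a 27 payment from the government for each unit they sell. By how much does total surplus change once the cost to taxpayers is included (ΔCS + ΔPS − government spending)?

Pre-subsidy: 393 - 0.6P = -295.5 + 7.5P gives P* = 85, x* = 342.
With the subsidy, sellers receive Ps = Pb + 27 for each unit, where Pb is the price buyers pay.
Supply in terms of Pb becomes xs = -295.5 + 7.5(Pb + 27) = -93 + 7.5Pb. Setting this equal to demand: 393 - 0.6Pb = -93 + 7.5Pb, so Pb = 60.
Sellers receive Ps = 60 + 27 = 87; x' = 393 − 0.6·60 = 357.
ΔCS = ½(342 + 357)(85 − 60) = 8737.5; ΔPS = ½(342 + 357)(87 − 85) = 699.
Government spending = 27 × 357 = 9639.
Net change = 8737.5 + 699 − 9639 = -202.5. The loss equals the DWL triangle ½·27·15.

Net change in total surplus = -202.5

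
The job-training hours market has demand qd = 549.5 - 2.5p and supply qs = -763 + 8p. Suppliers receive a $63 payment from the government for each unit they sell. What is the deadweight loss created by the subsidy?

Deadweight loss = $3780

Pre-subsidy: 549.5 - 2.5p = -763 + 8p gives p* = 125, q* = 237.
With the subsidy, sellers receive ps = pb + 63 for each unit, where pb is the price buyers pay.
Supply in terms of pb becomes qs = -763 + 8(pb + 63) = -259 + 8pb. Setting this equal to demand: 549.5 - 2.5pb = -259 + 8pb, so pb = 77.
Sellers receive ps = 77 + 63 = 140; q' = 549.5 − 2.5·77 = 357.
The subsidy expands output by 357 − 237 = 120 past the efficient level; on those units the gap between marginal cost and willingness to pay runs from 0 up to 63.
DWL = ½ × 63 × 120 = 3780.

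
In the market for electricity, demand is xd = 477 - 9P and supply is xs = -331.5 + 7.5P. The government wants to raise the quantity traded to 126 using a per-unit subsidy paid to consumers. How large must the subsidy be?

At x = 126, invert demand for the buyer price: Pb = (477 − 126)/9 = 39; invert supply for the seller price: Ps = (126 − (-331.5))/7.5 = 61.
The subsidy must fill the gap: s = Ps − Pb = 61 − 39 = 22.

Required subsidy s = 22 per unit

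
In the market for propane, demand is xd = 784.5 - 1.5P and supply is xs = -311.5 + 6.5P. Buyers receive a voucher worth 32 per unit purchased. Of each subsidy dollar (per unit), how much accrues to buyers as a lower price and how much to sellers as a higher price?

Pre-subsidy: 784.5 - 1.5P = -311.5 + 6.5P gives P* = 137, x* = 579.
With the rebate, buyers effectively pay Pb = Ps − 32, where Ps is the price sellers receive.
Demand in terms of Ps becomes xd = 784.5 − 1.5(Ps − 32) = 832.5 - 1.5Ps. Setting this equal to supply: 832.5 - 1.5Ps = -311.5 + 6.5Ps, so Ps = 143.
Buyers pay Pb = 143 − 32 = 111; x' = -311.5 + 6.5·143 = 618.
Buyers' price falls by P* − Pb = 137 − 111 = 26; sellers' price rises by Ps − P* = 143 − 137 = 6.

Buyers gain 26 per unit; sellers gain 6 per unit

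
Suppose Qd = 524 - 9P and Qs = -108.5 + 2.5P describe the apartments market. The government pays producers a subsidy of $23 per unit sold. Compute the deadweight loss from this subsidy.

Pre-subsidy: 524 - 9P = -108.5 + 2.5P gives P* = 55, Q* = 29.
With the subsidy, sellers receive Ps = Pb + 23 for each unit, where Pb is the price buyers pay.
Supply in terms of Pb becomes Qs = -108.5 + 2.5(Pb + 23) = -51 + 2.5Pb. Setting this equal to demand: 524 - 9Pb = -51 + 2.5Pb, so Pb = 50.
Sellers receive Ps = 50 + 23 = 73; Q' = 524 − 9·50 = 74.
The subsidy expands output by 74 − 29 = 45 past the efficient level; on those units the gap between marginal cost and willingness to pay runs from 0 up to 23.
DWL = ½ × 23 × 45 = 517.5.

Deadweight loss = $517.5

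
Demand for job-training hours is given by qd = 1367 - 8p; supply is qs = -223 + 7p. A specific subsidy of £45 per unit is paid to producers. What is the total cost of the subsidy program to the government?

Pre-subsidy: 1367 - 8p = -223 + 7p gives p* = 106, q* = 519.
With the subsidy, sellers receive ps = pb + 45 for each unit, where pb is the price buyers pay.
Supply in terms of pb becomes qs = -223 + 7(pb + 45) = 92 + 7pb. Setting this equal to demand: 1367 - 8pb = 92 + 7pb, so pb = 85.
Sellers receive ps = 85 + 45 = 130; q' = 1367 − 8·85 = 687.
Government outlay = subsidy × quantity = 45 × 687 = 30915.

Government cost = £30915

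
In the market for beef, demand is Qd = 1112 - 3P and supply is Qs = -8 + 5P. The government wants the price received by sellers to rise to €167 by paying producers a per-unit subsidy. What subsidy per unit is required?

At a seller price of 167, quantity supplied is -8 + 5·167 = 827.
Buyers absorb 827 only when they pay Pb with 1112 − 3·Pb = 827, i.e. Pb = 95.
s = Ps − Pb = 167 − 95 = 72.

Required subsidy s = €72 per unit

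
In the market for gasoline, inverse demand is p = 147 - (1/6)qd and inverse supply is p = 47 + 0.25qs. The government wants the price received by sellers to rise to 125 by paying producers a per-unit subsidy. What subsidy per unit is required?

Required subsidy s = 30 per unit

At a seller price of 125, quantity supplied is -188 + 4·125 = 312.
Buyers absorb 312 only when they pay pb = 147 − (1/6)·312 = 95.
s = ps − pb = 125 − 95 = 30.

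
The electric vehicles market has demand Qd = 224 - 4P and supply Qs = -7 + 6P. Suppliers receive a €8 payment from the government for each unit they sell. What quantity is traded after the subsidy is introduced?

Pre-subsidy: 224 - 4P = -7 + 6P gives P* = 23.1, Q* = 131.6.
With the subsidy, sellers receive Ps = Pb + 8 for each unit, where Pb is the price buyers pay.
Supply in terms of Pb becomes Qs = -7 + 6(Pb + 8) = 41 + 6Pb. Setting this equal to demand: 224 - 4Pb = 41 + 6Pb, so Pb = 18.3.
Sellers receive Ps = 18.3 + 8 = 26.3; Q' = 224 − 4·18.3 = 150.8.

Q' = 150.8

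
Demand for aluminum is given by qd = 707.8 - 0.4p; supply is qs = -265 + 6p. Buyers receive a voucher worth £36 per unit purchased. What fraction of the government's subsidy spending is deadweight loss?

DWL / government spending = 27/2642

Pre-subsidy: 707.8 - 0.4p = -265 + 6p gives p* = 152, q* = 647.
With the rebate, buyers effectively pay pb = ps − 36, where ps is the price sellers receive.
Demand in terms of ps becomes qd = 707.8 − 0.4(ps − 36) = 722.2 - 0.4ps. Setting this equal to supply: 722.2 - 0.4ps = -265 + 6ps, so ps = 154.25.
Buyers pay pb = 154.25 − 36 = 118.25; q' = -265 + 6·154.25 = 660.5.
ΔCS = ½(647 + 660.5)(152 − 118.25) = 22064.0625; ΔPS = ½(647 + 660.5)(154.25 − 152) = 1470.9375.
Government spending = 36 × 660.5 = 23778.
DWL = ½ × 36 × (660.5 − 647) = 243; fraction = 243 / 23778 = 27/2642.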